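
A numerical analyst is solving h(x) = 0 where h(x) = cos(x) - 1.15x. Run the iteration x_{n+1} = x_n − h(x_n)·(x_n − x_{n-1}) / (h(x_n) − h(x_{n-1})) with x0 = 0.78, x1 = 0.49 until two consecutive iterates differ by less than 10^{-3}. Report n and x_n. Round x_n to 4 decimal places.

n = 4, x_n = 0.6775

h(0.78) = -0.186086, h(0.49) = 0.318833
x2 = 0.490000 − 0.318833·(-0.290000)/(0.504919) = 0.673121;  |Δ| = 0.183121
h(0.673121) = 0.007790
x3 = 0.673121 − 0.007790·(0.183121)/(-0.311043) = 0.677708;  |Δ| = 0.004586
h(0.677708) = -0.000352
x4 = 0.677708 − (-0.000352)·(0.004586)/(-0.008141) = 0.677510;  |Δ| = 0.000198
|x4 − x3| = 0.000198 < 10^{-3}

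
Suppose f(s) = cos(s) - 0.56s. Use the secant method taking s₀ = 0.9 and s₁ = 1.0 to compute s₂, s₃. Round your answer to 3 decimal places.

f(0.9) = 0.11761, f(1.0) = -0.01970
s₂ = 1.00000 − (-0.01970)·(1.00000 − 0.90000) / (-0.01970 − 0.11761) = 1.00000 − (-0.00197)/(-0.13731) = 0.98565
f(0.98565) = 0.00035
s₃ = 0.98565 − 0.00035·(0.98565 − 1.00000) / (0.00035 − (-0.01970)) = 0.98565 − (-0.00001)/(0.02005) = 0.98591

0.986, 0.986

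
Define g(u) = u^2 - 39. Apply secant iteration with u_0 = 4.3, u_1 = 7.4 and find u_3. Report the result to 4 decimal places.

g(4.3) = -20.510000, g(7.4) = 15.760000
u_2 = 7.400000 − 15.760000·(7.400000 − 4.300000) / (15.760000 − (-20.510000)) = 7.400000 − (48.856000)/(36.270000) = 6.052991
g(6.052991) = -2.361294
u_3 = 6.052991 − (-2.361294)·(6.052991 − 7.400000) / (-2.361294 − 15.760000) = 6.052991 − (3.180684)/(-18.121294) = 6.228513

6.2285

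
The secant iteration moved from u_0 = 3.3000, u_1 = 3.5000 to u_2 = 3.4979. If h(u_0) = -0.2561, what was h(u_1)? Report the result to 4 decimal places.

0.0027

The secant line through (3.3000, -0.2561) and (3.5000, h(u_1)) crosses zero at u_2 = 3.4979.
So (3.3000, -0.2561), (3.5000, h(u_1)), (3.4979, 0) are collinear:
h(u_1) = -0.2561 · (3.5000 − 3.4979) / (3.3000 − 3.4979) = -0.2561 · (0.002100)/(-0.197900) = 0.002718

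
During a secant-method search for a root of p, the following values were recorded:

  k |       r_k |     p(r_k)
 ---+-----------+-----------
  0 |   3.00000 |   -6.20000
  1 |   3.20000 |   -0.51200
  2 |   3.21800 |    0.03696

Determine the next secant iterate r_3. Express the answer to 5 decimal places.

r_3 = 3.21800 − 0.03696·(3.21800 − 3.20000) / (0.03696 − (-0.51200))
   = 3.21800 − (0.0006653)/(0.5489600) = 3.2167881

3.21679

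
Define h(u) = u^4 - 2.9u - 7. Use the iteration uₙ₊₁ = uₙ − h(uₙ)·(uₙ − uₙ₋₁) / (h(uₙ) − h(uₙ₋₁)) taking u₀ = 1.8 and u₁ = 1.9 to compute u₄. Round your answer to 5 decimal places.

1.87831

h(1.8) = -1.7224000, h(1.9) = 0.5221000
u₂ = 1.9000000 − 0.5221000·(1.9000000 − 1.8000000) / (0.5221000 − (-1.7224000)) = 1.9000000 − (0.0522100)/(2.2445000) = 1.8767387
h(1.8767387) = -0.0370148
u₃ = 1.8767387 − (-0.0370148)·(1.8767387 − 1.9000000) / (-0.0370148 − 0.5221000) = 1.8767387 − (0.0008610)/(-0.5591148) = 1.8782787
h(1.8782787) = -0.0007131
u₄ = 1.8782787 − (-0.0007131)·(1.8782787 − 1.8767387) / (-0.0007131 − (-0.0370148)) = 1.8782787 − (-0.0000011)/(0.0363016) = 1.8783089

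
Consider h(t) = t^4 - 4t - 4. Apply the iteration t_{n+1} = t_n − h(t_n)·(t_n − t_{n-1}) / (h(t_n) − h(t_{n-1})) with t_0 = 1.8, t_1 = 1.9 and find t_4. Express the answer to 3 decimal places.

1.835

h(1.8) = -0.70240, h(1.9) = 1.43210
t_2 = 1.90000 − 1.43210·(1.90000 − 1.80000) / (1.43210 − (-0.70240)) = 1.90000 − (0.14321)/(2.13450) = 1.83291
h(1.83291) = -0.04506
t_3 = 1.83291 − (-0.04506)·(1.83291 − 1.90000) / (-0.04506 − 1.43210) = 1.83291 − (0.00302)/(-1.47716) = 1.83495
h(1.83495) = -0.00275
t_4 = 1.83495 − (-0.00275)·(1.83495 − 1.83291) / (-0.00275 − (-0.04506)) = 1.83495 − (-0.00001)/(0.04231) = 1.83509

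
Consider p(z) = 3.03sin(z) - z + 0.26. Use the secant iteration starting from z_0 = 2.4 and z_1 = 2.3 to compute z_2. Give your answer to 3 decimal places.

p(2.4) = -0.09335, p(2.3) = 0.21949
z_2 = 2.30000 − 0.21949·(2.30000 − 2.40000) / (0.21949 − (-0.09335)) = 2.30000 − (-0.02195)/(0.31283) = 2.37016

2.370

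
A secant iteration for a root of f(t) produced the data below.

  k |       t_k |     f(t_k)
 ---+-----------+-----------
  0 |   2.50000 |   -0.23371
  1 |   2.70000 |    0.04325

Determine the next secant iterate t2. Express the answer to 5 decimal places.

t2 = 2.70000 − 0.04325·(2.70000 − 2.50000) / (0.04325 − (-0.23371))
   = 2.70000 − (0.0086500)/(0.2769600) = 2.6687681

2.66877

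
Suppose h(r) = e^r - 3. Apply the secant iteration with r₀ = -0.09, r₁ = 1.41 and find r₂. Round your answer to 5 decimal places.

h(-0.09) = -2.0860688, h(1.41) = 1.0959554
r₂ = 1.4100000 − 1.0959554·(1.4100000 − (-0.0900000)) / (1.0959554 − (-2.0860688)) = 1.4100000 − (1.6439331)/(3.1820242) = 0.8933688

0.89337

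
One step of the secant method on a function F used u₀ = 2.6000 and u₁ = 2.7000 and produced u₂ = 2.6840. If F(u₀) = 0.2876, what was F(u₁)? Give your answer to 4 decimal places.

-0.0548

The secant line through (2.6000, 0.2876) and (2.7000, F(u₁)) crosses zero at u₂ = 2.6840.
So (2.6000, 0.2876), (2.7000, F(u₁)), (2.6840, 0) are collinear:
F(u₁) = 0.2876 · (2.7000 − 2.6840) / (2.6000 − 2.6840) = 0.2876 · (0.016000)/(-0.084000) = -0.054781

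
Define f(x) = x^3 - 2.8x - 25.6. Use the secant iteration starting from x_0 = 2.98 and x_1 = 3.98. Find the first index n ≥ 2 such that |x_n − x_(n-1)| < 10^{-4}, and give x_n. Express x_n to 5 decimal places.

f(2.98) = -7.4804080, f(3.98) = 26.3007920
x_2 = 3.9800000 − 26.3007920·(1.0000000)/(33.7812000) = 3.2014370;  |Δ| = 0.7785630
f(3.2014370) = -1.7518588
x_3 = 3.2014370 − (-1.7518588)·(-0.7785630)/(-28.0526508) = 3.2500575;  |Δ| = 0.0486204
f(3.2500575) = -0.3702151
x_4 = 3.2500575 − (-0.3702151)·(0.0486204)/(1.3816437) = 3.2630854;  |Δ| = 0.0130280
f(3.2630854) = 0.0078023
x_5 = 3.2630854 − 0.0078023·(0.0130280)/(0.3780174) = 3.2628165;  |Δ| = 0.0002689
f(3.2628165) = -0.0000335
x_6 = 3.2628165 − (-0.0000335)·(-0.0002689)/(-0.0078358) = 3.2628177;  |Δ| = 0.0000012
|x_6 − x_5| = 0.0000012 < 10^{-4}

n = 6, x_n = 3.26282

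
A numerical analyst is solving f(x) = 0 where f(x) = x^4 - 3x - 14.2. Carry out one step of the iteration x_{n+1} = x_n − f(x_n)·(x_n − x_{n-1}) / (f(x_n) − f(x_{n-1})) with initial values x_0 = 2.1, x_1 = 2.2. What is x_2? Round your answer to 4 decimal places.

2.1286

f(2.1) = -1.051900, f(2.2) = 2.625600
x_2 = 2.200000 − 2.625600·(2.200000 − 2.100000) / (2.625600 − (-1.051900)) = 2.200000 − (0.262560)/(3.677500) = 2.128604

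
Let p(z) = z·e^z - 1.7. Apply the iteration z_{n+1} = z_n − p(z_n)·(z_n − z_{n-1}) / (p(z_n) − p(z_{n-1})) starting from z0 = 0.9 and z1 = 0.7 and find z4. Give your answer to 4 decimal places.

p(0.9) = 0.513643, p(0.7) = -0.290373
z2 = 0.700000 − (-0.290373)·(0.700000 − 0.900000) / (-0.290373 − 0.513643) = 0.700000 − (0.058075)/(-0.804016) = 0.772231
p(0.772231) = -0.028438
z3 = 0.772231 − (-0.028438)·(0.772231 − 0.700000) / (-0.028438 − (-0.290373)) = 0.772231 − (-0.002054)/(0.261935) = 0.780073
p(0.780073) = 0.001830
z4 = 0.780073 − 0.001830·(0.780073 − 0.772231) / (0.001830 − (-0.028438)) = 0.780073 − (0.000014)/(0.030268) = 0.779598

0.7796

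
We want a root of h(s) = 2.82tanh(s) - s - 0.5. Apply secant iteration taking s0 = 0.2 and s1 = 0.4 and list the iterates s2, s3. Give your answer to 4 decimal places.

0.2911, 0.2862

h(0.2) = -0.143402, h(0.4) = 0.171456
s2 = 0.400000 − 0.171456·(0.400000 − 0.200000) / (0.171456 − (-0.143402)) = 0.400000 − (0.034291)/(0.314858) = 0.291090
h(0.291090) = 0.007358
s3 = 0.291090 − 0.007358·(0.291090 − 0.400000) / (0.007358 − 0.171456) = 0.291090 − (-0.000801)/(-0.164098) = 0.286206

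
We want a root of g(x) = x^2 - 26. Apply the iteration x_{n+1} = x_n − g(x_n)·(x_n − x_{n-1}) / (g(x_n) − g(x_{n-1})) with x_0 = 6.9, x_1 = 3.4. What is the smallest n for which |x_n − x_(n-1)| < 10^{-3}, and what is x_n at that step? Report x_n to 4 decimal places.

n = 6, x_n = 5.0990

g(6.9) = 21.610000, g(3.4) = -14.440000
x_2 = 3.400000 − (-14.440000)·(-3.500000)/(-36.050000) = 4.801942;  |Δ| = 1.401942
g(4.801942) = -2.941355
x_3 = 4.801942 − (-2.941355)·(1.401942)/(11.498645) = 5.160559;  |Δ| = 0.358617
g(5.160559) = 0.631366
x_4 = 5.160559 − 0.631366·(0.358617)/(3.572722) = 5.097184;  |Δ| = 0.063374
g(5.097184) = -0.018711
x_5 = 5.097184 − (-0.018711)·(-0.063374)/(-0.650077) = 5.099009;  |Δ| = 0.001824
g(5.099009) = -0.000112
x_6 = 5.099009 − (-0.000112)·(0.001824)/(0.018599) = 5.099020;  |Δ| = 0.000011
|x_6 − x_5| = 0.000011 < 10^{-3}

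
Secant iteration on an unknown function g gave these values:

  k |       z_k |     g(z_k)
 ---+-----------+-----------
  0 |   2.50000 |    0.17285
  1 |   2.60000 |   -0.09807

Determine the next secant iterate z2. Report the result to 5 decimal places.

z2 = 2.60000 − (-0.09807)·(2.60000 − 2.50000) / (-0.09807 − 0.17285)
   = 2.60000 − (-0.0098070)/(-0.2709200) = 2.5638011

2.56380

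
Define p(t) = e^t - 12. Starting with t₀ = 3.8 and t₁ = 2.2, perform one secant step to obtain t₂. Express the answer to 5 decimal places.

2.33342

p(3.8) = 32.7011845, p(2.2) = -2.9749865
t₂ = 2.2000000 − (-2.9749865)·(2.2000000 − 3.8000000) / (-2.9749865 − 32.7011845) = 2.2000000 − (4.7599784)/(-35.6761710) = 2.3334218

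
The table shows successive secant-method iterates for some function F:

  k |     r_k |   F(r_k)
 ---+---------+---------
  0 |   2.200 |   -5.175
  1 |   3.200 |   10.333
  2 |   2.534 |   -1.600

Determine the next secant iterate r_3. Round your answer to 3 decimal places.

2.623

r_3 = 2.534 − (-1.600)·(2.534 − 3.200) / (-1.600 − 10.333)
   = 2.534 − (1.06560)/(-11.93300) = 2.62330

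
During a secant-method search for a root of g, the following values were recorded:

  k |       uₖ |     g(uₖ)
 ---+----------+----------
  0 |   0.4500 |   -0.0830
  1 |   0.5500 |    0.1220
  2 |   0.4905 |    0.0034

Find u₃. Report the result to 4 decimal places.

u₃ = 0.4905 − 0.0034·(0.4905 − 0.5500) / (0.0034 − 0.1220)
   = 0.4905 − (-0.000202)/(-0.118600) = 0.488794

0.4888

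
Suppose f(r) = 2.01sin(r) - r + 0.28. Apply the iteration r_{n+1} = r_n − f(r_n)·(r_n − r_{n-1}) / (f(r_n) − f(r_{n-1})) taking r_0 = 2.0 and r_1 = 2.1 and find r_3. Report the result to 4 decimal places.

f(2.0) = 0.107688, f(2.1) = -0.084949
r_2 = 2.100000 − (-0.084949)·(2.100000 − 2.000000) / (-0.084949 − 0.107688) = 2.100000 − (-0.008495)/(-0.192637) = 2.055902
f(2.055902) = 0.002196
r_3 = 2.055902 − 0.002196·(2.055902 − 2.100000) / (0.002196 − (-0.084949)) = 2.055902 − (-0.000097)/(0.087145) = 2.057013

2.0570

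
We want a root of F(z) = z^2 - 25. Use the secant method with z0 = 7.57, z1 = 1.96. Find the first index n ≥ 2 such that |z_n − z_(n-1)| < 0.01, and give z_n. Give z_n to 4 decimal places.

n = 6, z_n = 5.0000

F(7.57) = 32.304900, F(1.96) = -21.158400
z2 = 1.960000 − (-21.158400)·(-5.610000)/(-53.463300) = 4.180189;  |Δ| = 2.220189
F(4.180189) = -7.526021
z3 = 4.180189 − (-7.526021)·(2.220189)/(13.632379) = 5.405887;  |Δ| = 1.225699
F(5.405887) = 4.223619
z4 = 5.405887 − 4.223619·(1.225699)/(11.749640) = 4.965288;  |Δ| = 0.440599
F(4.965288) = -0.345914
z5 = 4.965288 − (-0.345914)·(-0.440599)/(-4.569534) = 4.998642;  |Δ| = 0.033353
F(4.998642) = -0.013583
z6 = 4.998642 − (-0.013583)·(0.033353)/(0.332331) = 5.000005;  |Δ| = 0.001363
|z6 − z5| = 0.001363 < 0.01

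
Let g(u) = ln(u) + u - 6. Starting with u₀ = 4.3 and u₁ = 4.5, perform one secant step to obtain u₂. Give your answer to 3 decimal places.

4.497

g(4.3) = -0.24138, g(4.5) = 0.00408
u₂ = 4.50000 − 0.00408·(4.50000 − 4.30000) / (0.00408 − (-0.24138)) = 4.50000 − (0.00082)/(0.24546) = 4.49668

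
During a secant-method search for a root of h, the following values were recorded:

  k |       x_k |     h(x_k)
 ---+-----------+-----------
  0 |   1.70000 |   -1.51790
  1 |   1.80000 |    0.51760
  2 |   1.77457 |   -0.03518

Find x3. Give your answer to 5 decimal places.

1.77619

x3 = 1.77457 − (-0.03518)·(1.77457 − 1.80000) / (-0.03518 − 0.51760)
   = 1.77457 − (0.0008946)/(-0.5527800) = 1.7761884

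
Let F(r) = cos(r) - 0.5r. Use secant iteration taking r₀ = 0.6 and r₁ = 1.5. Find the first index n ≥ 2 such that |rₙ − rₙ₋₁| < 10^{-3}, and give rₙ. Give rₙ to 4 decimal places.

n = 5, rₙ = 1.0299

F(0.6) = 0.525336, F(1.5) = -0.679263
r₂ = 1.500000 − (-0.679263)·(0.900000)/(-1.204598) = 0.992498;  |Δ| = 0.507502
F(0.992498) = 0.050351
r₃ = 0.992498 − 0.050351·(-0.507502)/(0.729614) = 1.027521;  |Δ| = 0.035023
F(1.027521) = 0.003182
r₄ = 1.027521 − 0.003182·(0.035023)/(-0.047169) = 1.029884;  |Δ| = 0.002363
F(1.029884) = -0.000023
r₅ = 1.029884 − (-0.000023)·(0.002363)/(-0.003206) = 1.029867;  |Δ| = 0.000017
|r₅ − r₄| = 0.000017 < 10^{-3}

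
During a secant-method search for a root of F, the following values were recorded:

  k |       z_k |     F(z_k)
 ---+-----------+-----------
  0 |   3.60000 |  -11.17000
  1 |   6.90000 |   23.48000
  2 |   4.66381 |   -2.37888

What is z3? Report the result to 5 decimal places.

4.86953

z3 = 4.66381 − (-2.37888)·(4.66381 − 6.90000) / (-2.37888 − 23.48000)
   = 4.66381 − (5.3196277)/(-25.8588800) = 4.8695276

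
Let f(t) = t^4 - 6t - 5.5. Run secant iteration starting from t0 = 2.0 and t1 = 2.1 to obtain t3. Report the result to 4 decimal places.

2.0548

f(2.0) = -1.500000, f(2.1) = 1.348100
t2 = 2.100000 − 1.348100·(2.100000 − 2.000000) / (1.348100 − (-1.500000)) = 2.100000 − (0.134810)/(2.848100) = 2.052667
f(2.052667) = -0.062919
t3 = 2.052667 − (-0.062919)·(2.052667 − 2.100000) / (-0.062919 − 1.348100) = 2.052667 − (0.002978)/(-1.411019) = 2.054777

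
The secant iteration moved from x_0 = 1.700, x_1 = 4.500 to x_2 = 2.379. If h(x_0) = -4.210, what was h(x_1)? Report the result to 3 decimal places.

The secant line through (1.700, -4.210) and (4.500, h(x_1)) crosses zero at x_2 = 2.379.
So (1.700, -4.210), (4.500, h(x_1)), (2.379, 0) are collinear:
h(x_1) = -4.210 · (4.500 − 2.379) / (1.700 − 2.379) = -4.210 · (2.12100)/(-0.67900) = 13.15082

13.151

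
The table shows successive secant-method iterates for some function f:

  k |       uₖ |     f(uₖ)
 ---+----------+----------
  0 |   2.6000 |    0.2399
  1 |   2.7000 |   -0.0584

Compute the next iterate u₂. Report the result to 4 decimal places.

2.6804

u₂ = 2.7000 − (-0.0584)·(2.7000 − 2.6000) / (-0.0584 − 0.2399)
   = 2.7000 − (-0.005840)/(-0.298300) = 2.680422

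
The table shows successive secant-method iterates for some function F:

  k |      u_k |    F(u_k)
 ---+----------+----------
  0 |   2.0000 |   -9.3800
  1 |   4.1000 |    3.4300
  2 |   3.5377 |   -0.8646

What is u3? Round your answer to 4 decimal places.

3.6509

u3 = 3.5377 − (-0.8646)·(3.5377 − 4.1000) / (-0.8646 − 3.4300)
   = 3.5377 − (0.486165)/(-4.294600) = 3.650904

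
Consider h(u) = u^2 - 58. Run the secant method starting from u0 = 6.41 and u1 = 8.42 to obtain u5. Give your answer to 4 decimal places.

h(6.41) = -16.911900, h(8.42) = 12.896400
u2 = 8.420000 − 12.896400·(8.420000 − 6.410000) / (12.896400 − (-16.911900)) = 8.420000 − (25.921764)/(29.808300) = 7.550384
h(7.550384) = -0.991696
u3 = 7.550384 − (-0.991696)·(7.550384 − 8.420000) / (-0.991696 − 12.896400) = 7.550384 − (0.862394)/(-13.888096) = 7.612480
h(7.612480) = -0.050144
u4 = 7.612480 − (-0.050144)·(7.612480 − 7.550384) / (-0.050144 − (-0.991696)) = 7.612480 − (-0.003114)/(0.941552) = 7.615787
h(7.615787) = 0.000216
u5 = 7.615787 − 0.000216·(7.615787 − 7.612480) / (0.000216 − (-0.050144)) = 7.615787 − (0.000001)/(0.050360) = 7.615773

7.6158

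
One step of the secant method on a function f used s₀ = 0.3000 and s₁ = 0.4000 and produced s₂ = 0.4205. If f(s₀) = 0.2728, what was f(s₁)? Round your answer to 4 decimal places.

0.0464

The secant line through (0.3000, 0.2728) and (0.4000, f(s₁)) crosses zero at s₂ = 0.4205.
So (0.3000, 0.2728), (0.4000, f(s₁)), (0.4205, 0) are collinear:
f(s₁) = 0.2728 · (0.4000 − 0.4205) / (0.3000 − 0.4205) = 0.2728 · (-0.020500)/(-0.120500) = 0.046410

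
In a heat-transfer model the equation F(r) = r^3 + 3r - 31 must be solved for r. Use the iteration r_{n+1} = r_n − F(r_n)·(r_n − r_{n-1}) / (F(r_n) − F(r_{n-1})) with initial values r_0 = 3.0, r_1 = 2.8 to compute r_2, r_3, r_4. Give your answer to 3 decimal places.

F(3.0) = 5.00000, F(2.8) = -0.64800
r_2 = 2.80000 − (-0.64800)·(2.80000 − 3.00000) / (-0.64800 − 5.00000) = 2.80000 − (0.12960)/(-5.64800) = 2.82295
F(2.82295) = -0.03503
r_3 = 2.82295 − (-0.03503)·(2.82295 − 2.80000) / (-0.03503 − (-0.64800)) = 2.82295 − (-0.00080)/(0.61297) = 2.82426
F(2.82426) = 0.00027
r_4 = 2.82426 − 0.00027·(2.82426 − 2.82295) / (0.00027 − (-0.03503)) = 2.82426 − (0.00000)/(0.03530) = 2.82425

2.823, 2.824, 2.824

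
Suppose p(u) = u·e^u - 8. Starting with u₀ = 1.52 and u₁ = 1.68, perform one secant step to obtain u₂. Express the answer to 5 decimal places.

p(1.52) = -1.0502177, p(1.68) = 1.0141340
u₂ = 1.6800000 − 1.0141340·(1.6800000 − 1.5200000) / (1.0141340 − (-1.0502177)) = 1.6800000 − (0.1622614)/(2.0643517) = 1.6013984

1.60140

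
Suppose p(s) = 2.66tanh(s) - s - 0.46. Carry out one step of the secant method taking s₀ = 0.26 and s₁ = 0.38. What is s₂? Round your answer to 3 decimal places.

p(0.26) = -0.04357, p(0.38) = 0.12480
s₂ = 0.38000 − 0.12480·(0.38000 − 0.26000) / (0.12480 − (-0.04357)) = 0.38000 − (0.01498)/(0.16838) = 0.29105

0.291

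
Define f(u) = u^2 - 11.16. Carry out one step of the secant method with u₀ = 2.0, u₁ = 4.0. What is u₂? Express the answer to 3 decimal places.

3.193

f(2.0) = -7.16000, f(4.0) = 4.84000
u₂ = 4.00000 − 4.84000·(4.00000 − 2.00000) / (4.84000 − (-7.16000)) = 4.00000 − (9.68000)/(12.00000) = 3.19333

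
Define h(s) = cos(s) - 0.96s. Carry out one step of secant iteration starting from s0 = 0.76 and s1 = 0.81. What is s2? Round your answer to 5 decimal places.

h(0.76) = -0.0047640, h(0.81) = -0.0881016
s2 = 0.8100000 − (-0.0881016)·(0.8100000 − 0.7600000) / (-0.0881016 − (-0.0047640)) = 0.8100000 − (-0.0044051)/(-0.0833376) = 0.7571418

0.75714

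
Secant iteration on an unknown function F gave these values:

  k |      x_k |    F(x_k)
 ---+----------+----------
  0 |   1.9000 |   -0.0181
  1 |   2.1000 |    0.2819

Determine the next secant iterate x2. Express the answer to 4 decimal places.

1.9121

x2 = 2.1000 − 0.2819·(2.1000 − 1.9000) / (0.2819 − (-0.0181))
   = 2.1000 − (0.056380)/(0.300000) = 1.912067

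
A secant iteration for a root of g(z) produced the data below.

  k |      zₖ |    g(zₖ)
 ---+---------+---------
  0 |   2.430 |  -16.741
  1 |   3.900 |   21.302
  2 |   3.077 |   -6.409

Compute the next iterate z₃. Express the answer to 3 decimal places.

3.267

z₃ = 3.077 − (-6.409)·(3.077 − 3.900) / (-6.409 − 21.302)
   = 3.077 − (5.27461)/(-27.71100) = 3.26734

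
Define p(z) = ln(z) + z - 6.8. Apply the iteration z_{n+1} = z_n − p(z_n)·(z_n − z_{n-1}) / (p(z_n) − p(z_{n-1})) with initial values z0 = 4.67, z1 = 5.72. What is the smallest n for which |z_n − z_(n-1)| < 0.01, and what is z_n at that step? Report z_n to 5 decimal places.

p(4.67) = -0.5888409, p(5.72) = 0.6639688
z2 = 5.7200000 − 0.6639688·(1.0500000)/(1.2528097) = 5.1635171;  |Δ| = 0.5564829
p(5.1635171) = 0.0051350
z3 = 5.1635171 − 0.0051350·(-0.5564829)/(-0.6588338) = 5.1591798;  |Δ| = 0.0043373
|z3 − z2| = 0.0043373 < 0.01

n = 3, z_n = 5.15918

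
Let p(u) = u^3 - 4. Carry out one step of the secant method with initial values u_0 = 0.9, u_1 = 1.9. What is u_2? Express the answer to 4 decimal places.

p(0.9) = -3.271000, p(1.9) = 2.859000
u_2 = 1.900000 − 2.859000·(1.900000 − 0.900000) / (2.859000 − (-3.271000)) = 1.900000 − (2.859000)/(6.130000) = 1.433605

1.4336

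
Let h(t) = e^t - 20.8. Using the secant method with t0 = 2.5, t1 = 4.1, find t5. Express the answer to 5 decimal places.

3.03411

h(2.5) = -8.6175060, h(4.1) = 39.5402876
t2 = 4.1000000 − 39.5402876·(4.1000000 − 2.5000000) / (39.5402876 − (-8.6175060)) = 4.1000000 − (63.2644602)/(48.1577936) = 2.7863090
h(2.7863090) = -4.5789627
t3 = 2.7863090 − (-4.5789627)·(2.7863090 − 4.1000000) / (-4.5789627 − 39.5402876) = 2.7863090 − (6.0153421)/(-44.1192503) = 2.9226518
h(2.9226518) = -2.2094795
t4 = 2.9226518 − (-2.2094795)·(2.9226518 − 2.7863090) / (-2.2094795 − (-4.5789627)) = 2.9226518 − (-0.3012466)/(2.3694832) = 3.0497878
h(3.0497878) = 0.3108643
t5 = 3.0497878 − 0.3108643·(3.0497878 − 2.9226518) / (0.3108643 − (-2.2094795)) = 3.0497878 − (0.0395220)/(2.5203439) = 3.0341066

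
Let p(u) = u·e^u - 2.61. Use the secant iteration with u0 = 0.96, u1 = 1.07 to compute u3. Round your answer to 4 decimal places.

0.9797

p(0.96) = -0.102771, p(1.07) = 0.509456
u2 = 1.070000 − 0.509456·(1.070000 − 0.960000) / (0.509456 − (-0.102771)) = 1.070000 − (0.056040)/(0.612227) = 0.978465
p(0.978465) = -0.006921
u3 = 0.978465 − (-0.006921)·(0.978465 − 1.070000) / (-0.006921 − 0.509456) = 0.978465 − (0.000634)/(-0.516377) = 0.979692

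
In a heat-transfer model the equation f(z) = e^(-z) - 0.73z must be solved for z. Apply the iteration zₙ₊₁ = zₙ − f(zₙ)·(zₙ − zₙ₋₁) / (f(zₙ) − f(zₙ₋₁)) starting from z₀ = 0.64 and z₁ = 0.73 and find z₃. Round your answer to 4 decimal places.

f(0.64) = 0.060092, f(0.73) = -0.050991
z₂ = 0.730000 − (-0.050991)·(0.730000 − 0.640000) / (-0.050991 − 0.060092) = 0.730000 − (-0.004589)/(-0.111083) = 0.688687
f(0.688687) = -0.000506
z₃ = 0.688687 − (-0.000506)·(0.688687 − 0.730000) / (-0.000506 − (-0.050991)) = 0.688687 − (0.000021)/(0.050485) = 0.688273

0.6883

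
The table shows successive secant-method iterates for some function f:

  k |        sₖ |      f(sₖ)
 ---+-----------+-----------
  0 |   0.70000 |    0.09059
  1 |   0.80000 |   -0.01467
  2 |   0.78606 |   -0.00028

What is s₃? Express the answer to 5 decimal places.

s₃ = 0.78606 − (-0.00028)·(0.78606 − 0.80000) / (-0.00028 − (-0.01467))
   = 0.78606 − (0.0000039)/(0.0143900) = 0.7857888

0.78579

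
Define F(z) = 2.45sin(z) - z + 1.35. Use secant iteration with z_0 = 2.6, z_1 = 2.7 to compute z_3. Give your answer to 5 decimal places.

F(2.6) = 0.0129784, F(2.7) = -0.3029193
z_2 = 2.7000000 − (-0.3029193)·(2.7000000 − 2.6000000) / (-0.3029193 − 0.0129784) = 2.7000000 − (-0.0302919)/(-0.3158977) = 2.6041084
F(2.6041084) = 0.0002342
z_3 = 2.6041084 − 0.0002342·(2.6041084 − 2.7000000) / (0.0002342 − (-0.3029193)) = 2.6041084 − (-0.0000225)/(0.3031535) = 2.6041825

2.60418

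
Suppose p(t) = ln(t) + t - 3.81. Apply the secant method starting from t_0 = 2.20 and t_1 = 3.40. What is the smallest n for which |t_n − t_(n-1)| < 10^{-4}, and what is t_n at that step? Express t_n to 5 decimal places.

p(2.20) = -0.8215426, p(3.40) = 0.8137754
t_2 = 3.4000000 − 0.8137754·(1.2000000)/(1.6353181) = 2.8028498;  |Δ| = 0.5971502
p(2.8028498) = 0.0234865
t_3 = 2.8028498 − 0.0234865·(-0.5971502)/(-0.7902890) = 2.7851032;  |Δ| = 0.0177466
p(2.7851032) = -0.0006119
t_4 = 2.7851032 − (-0.0006119)·(-0.0177466)/(-0.0240984) = 2.7855538;  |Δ| = 0.0004506
p(2.7855538) = 0.0000005
t_5 = 2.7855538 − 0.0000005·(0.0004506)/(0.0006124) = 2.7855534;  |Δ| = 0.0000004
|t_5 − t_4| = 0.0000004 < 10^{-4}

n = 5, t_n = 2.78555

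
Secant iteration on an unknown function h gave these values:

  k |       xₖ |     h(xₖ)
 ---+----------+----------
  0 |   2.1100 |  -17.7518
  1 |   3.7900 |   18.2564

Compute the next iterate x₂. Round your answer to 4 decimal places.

x₂ = 3.7900 − 18.2564·(3.7900 − 2.1100) / (18.2564 − (-17.7518))
   = 3.7900 − (30.670752)/(36.008200) = 2.938229

2.9382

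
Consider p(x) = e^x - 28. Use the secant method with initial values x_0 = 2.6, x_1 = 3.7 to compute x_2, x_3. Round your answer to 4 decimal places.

p(2.6) = -14.536262, p(3.7) = 12.447304
x_2 = 3.700000 − 12.447304·(3.700000 − 2.600000) / (12.447304 − (-14.536262)) = 3.700000 − (13.692035)/(26.983566) = 3.192579
p(3.192579) = -3.648858
x_3 = 3.192579 − (-3.648858)·(3.192579 − 3.700000) / (-3.648858 − 12.447304) = 3.192579 − (1.851508)/(-16.096162) = 3.307607

3.1926, 3.3076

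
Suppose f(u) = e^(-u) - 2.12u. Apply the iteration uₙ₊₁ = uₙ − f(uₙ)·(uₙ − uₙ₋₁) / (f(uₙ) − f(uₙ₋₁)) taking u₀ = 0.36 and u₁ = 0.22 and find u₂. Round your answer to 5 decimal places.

f(0.36) = -0.0655237, f(0.22) = 0.3361188
u₂ = 0.2200000 − 0.3361188·(0.2200000 − 0.3600000) / (0.3361188 − (-0.0655237)) = 0.2200000 − (-0.0470566)/(0.4016425) = 0.3371605

0.33716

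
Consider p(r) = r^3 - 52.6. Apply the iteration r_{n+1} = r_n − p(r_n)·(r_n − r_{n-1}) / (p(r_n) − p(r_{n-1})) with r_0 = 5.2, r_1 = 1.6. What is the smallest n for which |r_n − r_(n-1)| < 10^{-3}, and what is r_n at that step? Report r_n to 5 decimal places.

n = 8, r_n = 3.74681

p(5.2) = 88.0080000, p(1.6) = -48.5040000
r_2 = 1.6000000 − (-48.5040000)·(-3.6000000)/(-136.5120000) = 2.8791139;  |Δ| = 1.2791139
p(2.8791139) = -28.7341696
r_3 = 2.8791139 − (-28.7341696)·(1.2791139)/(19.7698304) = 4.7382233;  |Δ| = 1.8591093
p(4.7382233) = 53.7767124
r_4 = 4.7382233 − 53.7767124·(1.8591093)/(82.5108821) = 3.5265432;  |Δ| = 1.2116800
p(3.5265432) = -8.7421198
r_5 = 3.5265432 − (-8.7421198)·(-1.2116800)/(-62.5188322) = 3.6959746;  |Δ| = 0.1694314
p(3.6959746) = -2.1121428
r_6 = 3.6959746 − (-2.1121428)·(0.1694314)/(6.6299769) = 3.7499512;  |Δ| = 0.0539765
p(3.7499512) = 0.1323147
r_7 = 3.7499512 − 0.1323147·(0.0539765)/(2.2444575) = 3.7467692;  |Δ| = 0.0031820
p(3.7467692) = -0.0018091
r_8 = 3.7467692 − (-0.0018091)·(-0.0031820)/(-0.1341238) = 3.7468121;  |Δ| = 0.0000429
|r_8 − r_7| = 0.0000429 < 10^{-3}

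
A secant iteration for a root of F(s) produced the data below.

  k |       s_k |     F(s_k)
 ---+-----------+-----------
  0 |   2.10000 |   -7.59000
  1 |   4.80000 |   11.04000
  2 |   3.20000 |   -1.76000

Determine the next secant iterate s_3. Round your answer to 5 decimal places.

3.42000

s_3 = 3.20000 − (-1.76000)·(3.20000 − 4.80000) / (-1.76000 − 11.04000)
   = 3.20000 − (2.8160000)/(-12.8000000) = 3.4200000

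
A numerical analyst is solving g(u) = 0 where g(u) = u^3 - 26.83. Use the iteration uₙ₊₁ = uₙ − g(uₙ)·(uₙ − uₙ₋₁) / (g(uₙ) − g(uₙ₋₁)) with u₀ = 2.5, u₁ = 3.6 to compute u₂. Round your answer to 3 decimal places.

2.897

g(2.5) = -11.20500, g(3.6) = 19.82600
u₂ = 3.60000 − 19.82600·(3.60000 − 2.50000) / (19.82600 − (-11.20500)) = 3.60000 − (21.80860)/(31.03100) = 2.89720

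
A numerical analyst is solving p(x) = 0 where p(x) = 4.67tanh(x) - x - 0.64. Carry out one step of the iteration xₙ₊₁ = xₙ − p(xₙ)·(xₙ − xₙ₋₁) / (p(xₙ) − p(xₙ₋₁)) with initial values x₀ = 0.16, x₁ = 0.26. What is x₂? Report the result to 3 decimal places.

p(0.16) = -0.05911, p(0.26) = 0.28756
x₂ = 0.26000 − 0.28756·(0.26000 − 0.16000) / (0.28756 − (-0.05911)) = 0.26000 − (0.02876)/(0.34667) = 0.17705

0.177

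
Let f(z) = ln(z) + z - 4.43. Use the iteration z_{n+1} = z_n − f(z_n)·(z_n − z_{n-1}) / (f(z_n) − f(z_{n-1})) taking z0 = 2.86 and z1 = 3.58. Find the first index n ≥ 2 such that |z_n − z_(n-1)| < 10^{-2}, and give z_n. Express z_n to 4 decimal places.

n = 3, z_n = 3.2510

f(2.86) = -0.519178, f(3.58) = 0.425363
z2 = 3.580000 − 0.425363·(0.720000)/(0.944541) = 3.255757;  |Δ| = 0.324243
f(3.255757) = 0.006181
z3 = 3.255757 − 0.006181·(-0.324243)/(-0.419181) = 3.250975;  |Δ| = 0.004781
|z3 − z2| = 0.004781 < 10^{-2}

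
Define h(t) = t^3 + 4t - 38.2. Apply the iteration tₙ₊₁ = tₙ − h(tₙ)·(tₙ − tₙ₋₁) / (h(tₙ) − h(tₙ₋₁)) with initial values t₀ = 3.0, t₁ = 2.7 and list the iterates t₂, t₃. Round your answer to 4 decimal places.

h(3.0) = 0.800000, h(2.7) = -7.717000
t₂ = 2.700000 − (-7.717000)·(2.700000 − 3.000000) / (-7.717000 − 0.800000) = 2.700000 − (2.315100)/(-8.517000) = 2.971821
h(2.971821) = -0.066423
t₃ = 2.971821 − (-0.066423)·(2.971821 − 2.700000) / (-0.066423 − (-7.717000)) = 2.971821 − (-0.018055)/(7.650577) = 2.974181

2.9718, 2.9742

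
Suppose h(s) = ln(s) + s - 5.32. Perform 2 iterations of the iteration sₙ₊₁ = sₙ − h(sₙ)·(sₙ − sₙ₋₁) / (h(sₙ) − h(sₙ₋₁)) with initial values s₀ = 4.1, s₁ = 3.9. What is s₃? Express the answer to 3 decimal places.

3.947

h(4.1) = 0.19099, h(3.9) = -0.05902
s₂ = 3.90000 − (-0.05902)·(3.90000 − 4.10000) / (-0.05902 − 0.19099) = 3.90000 − (0.01180)/(-0.25001) = 3.94722
h(3.94722) = 0.00023
s₃ = 3.94722 − 0.00023·(3.94722 − 3.90000) / (0.00023 − (-0.05902)) = 3.94722 − (0.00001)/(0.05925) = 3.94704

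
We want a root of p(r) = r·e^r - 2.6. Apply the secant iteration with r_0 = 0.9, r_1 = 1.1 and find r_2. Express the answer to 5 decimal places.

p(0.9) = -0.3863572, p(1.1) = 0.7045826
r_2 = 1.1000000 − 0.7045826·(1.1000000 − 0.9000000) / (0.7045826 − (-0.3863572)) = 1.1000000 − (0.1409165)/(1.0909398) = 0.9708302

0.97083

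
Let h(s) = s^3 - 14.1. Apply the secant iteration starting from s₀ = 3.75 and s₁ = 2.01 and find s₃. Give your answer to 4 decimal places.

2.4503

h(3.75) = 38.634375, h(2.01) = -5.979399
s₂ = 2.010000 − (-5.979399)·(2.010000 − 3.750000) / (-5.979399 − 38.634375) = 2.010000 − (10.404154)/(-44.613774) = 2.243205
h(2.243205) = -2.812263
s₃ = 2.243205 − (-2.812263)·(2.243205 − 2.010000) / (-2.812263 − (-5.979399)) = 2.243205 − (-0.655834)/(3.167136) = 2.450280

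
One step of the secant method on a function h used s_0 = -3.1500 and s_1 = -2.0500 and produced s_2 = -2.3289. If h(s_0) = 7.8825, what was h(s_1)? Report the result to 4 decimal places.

-2.6774

The secant line through (-3.1500, 7.8825) and (-2.0500, h(s_1)) crosses zero at s_2 = -2.3289.
So (-3.1500, 7.8825), (-2.0500, h(s_1)), (-2.3289, 0) are collinear:
h(s_1) = 7.8825 · (-2.0500 − (-2.3289)) / (-3.1500 − (-2.3289)) = 7.8825 · (0.278900)/(-0.821100) = -2.677420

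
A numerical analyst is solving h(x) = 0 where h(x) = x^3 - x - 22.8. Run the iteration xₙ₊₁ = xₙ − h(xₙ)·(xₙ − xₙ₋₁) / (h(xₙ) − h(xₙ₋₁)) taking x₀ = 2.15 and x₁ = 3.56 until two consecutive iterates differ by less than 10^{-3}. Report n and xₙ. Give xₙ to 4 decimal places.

h(2.15) = -15.011625, h(3.56) = 18.758016
x₂ = 3.560000 − 18.758016·(1.410000)/(33.769641) = 2.776788;  |Δ| = 0.783212
h(2.776788) = -4.166230
x₃ = 2.776788 − (-4.166230)·(-0.783212)/(-22.924246) = 2.919128;  |Δ| = 0.142340
h(2.919128) = -0.844342
x₄ = 2.919128 − (-0.844342)·(0.142340)/(3.321888) = 2.955307;  |Δ| = 0.036179
h(2.955307) = 0.055876
x₅ = 2.955307 − 0.055876·(0.036179)/(0.900218) = 2.953062;  |Δ| = 0.002246
h(2.953062) = -0.000673
x₆ = 2.953062 − (-0.000673)·(-0.002246)/(-0.056549) = 2.953088;  |Δ| = 0.000027
|x₆ − x₅| = 0.000027 < 10^{-3}

n = 6, xₙ = 2.9531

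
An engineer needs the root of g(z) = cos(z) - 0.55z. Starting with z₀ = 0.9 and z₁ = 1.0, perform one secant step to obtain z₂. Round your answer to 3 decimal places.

g(0.9) = 0.12661, g(1.0) = -0.00970
z₂ = 1.00000 − (-0.00970)·(1.00000 − 0.90000) / (-0.00970 − 0.12661) = 1.00000 − (-0.00097)/(-0.13631) = 0.99289

0.993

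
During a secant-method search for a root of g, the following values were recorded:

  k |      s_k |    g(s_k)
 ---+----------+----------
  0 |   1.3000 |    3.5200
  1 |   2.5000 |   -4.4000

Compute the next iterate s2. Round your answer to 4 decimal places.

s2 = 2.5000 − (-4.4000)·(2.5000 − 1.3000) / (-4.4000 − 3.5200)
   = 2.5000 − (-5.280000)/(-7.920000) = 1.833333

1.8333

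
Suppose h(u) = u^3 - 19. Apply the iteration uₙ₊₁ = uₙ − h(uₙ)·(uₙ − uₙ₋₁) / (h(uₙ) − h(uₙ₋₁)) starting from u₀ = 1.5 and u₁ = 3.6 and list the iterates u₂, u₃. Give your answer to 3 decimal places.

2.258, 2.544

h(1.5) = -15.62500, h(3.6) = 27.65600
u₂ = 3.60000 − 27.65600·(3.60000 − 1.50000) / (27.65600 − (-15.62500)) = 3.60000 − (58.07760)/(43.28100) = 2.25813
h(2.25813) = -7.48550
u₃ = 2.25813 − (-7.48550)·(2.25813 − 3.60000) / (-7.48550 − 27.65600) = 2.25813 − (10.04459)/(-35.14150) = 2.54396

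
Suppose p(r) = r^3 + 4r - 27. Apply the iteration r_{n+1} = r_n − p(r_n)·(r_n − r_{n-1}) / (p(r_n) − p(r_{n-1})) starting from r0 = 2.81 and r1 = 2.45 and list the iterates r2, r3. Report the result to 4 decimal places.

p(2.81) = 6.428041, p(2.45) = -2.493875
r2 = 2.450000 − (-2.493875)·(2.450000 − 2.810000) / (-2.493875 − 6.428041) = 2.450000 − (0.897795)/(-8.921916) = 2.550628
p(2.550628) = -0.203858
r3 = 2.550628 − (-0.203858)·(2.550628 − 2.450000) / (-0.203858 − (-2.493875)) = 2.550628 − (-0.020514)/(2.290017) = 2.559586

2.5506, 2.5596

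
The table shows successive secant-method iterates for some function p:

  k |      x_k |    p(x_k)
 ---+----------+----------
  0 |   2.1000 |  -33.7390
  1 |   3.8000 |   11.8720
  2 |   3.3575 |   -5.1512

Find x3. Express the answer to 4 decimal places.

x3 = 3.3575 − (-5.1512)·(3.3575 − 3.8000) / (-5.1512 − 11.8720)
   = 3.3575 − (2.279406)/(-17.023200) = 3.491400

3.4914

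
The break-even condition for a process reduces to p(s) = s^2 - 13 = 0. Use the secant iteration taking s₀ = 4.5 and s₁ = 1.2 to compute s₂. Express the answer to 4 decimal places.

p(4.5) = 7.250000, p(1.2) = -11.560000
s₂ = 1.200000 − (-11.560000)·(1.200000 − 4.500000) / (-11.560000 − 7.250000) = 1.200000 − (38.148000)/(-18.810000) = 3.228070

3.2281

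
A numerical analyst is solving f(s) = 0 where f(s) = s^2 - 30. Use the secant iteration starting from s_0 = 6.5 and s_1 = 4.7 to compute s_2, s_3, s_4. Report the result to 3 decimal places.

f(6.5) = 12.25000, f(4.7) = -7.91000
s_2 = 4.70000 − (-7.91000)·(4.70000 − 6.50000) / (-7.91000 − 12.25000) = 4.70000 − (14.23800)/(-20.16000) = 5.40625
f(5.40625) = -0.77246
s_3 = 5.40625 − (-0.77246)·(5.40625 − 4.70000) / (-0.77246 − (-7.91000)) = 5.40625 − (-0.54555)/(7.13754) = 5.48268
f(5.48268) = 0.05982
s_4 = 5.48268 − 0.05982·(5.48268 − 5.40625) / (0.05982 − (-0.77246)) = 5.48268 − (0.00457)/(0.83228) = 5.47719

5.406, 5.483, 5.477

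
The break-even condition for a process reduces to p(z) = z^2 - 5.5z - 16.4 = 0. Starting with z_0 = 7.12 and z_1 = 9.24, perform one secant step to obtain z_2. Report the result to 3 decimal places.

7.568

p(7.12) = -4.86560, p(9.24) = 18.15760
z_2 = 9.24000 − 18.15760·(9.24000 − 7.12000) / (18.15760 − (-4.86560)) = 9.24000 − (38.49411)/(23.02320) = 7.56803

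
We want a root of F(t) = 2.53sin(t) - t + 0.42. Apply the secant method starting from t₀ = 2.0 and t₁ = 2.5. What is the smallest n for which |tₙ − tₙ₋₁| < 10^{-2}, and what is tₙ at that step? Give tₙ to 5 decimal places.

n = 4, tₙ = 2.30248

F(2.0) = 0.7205225, F(2.5) = -0.5658655
t₂ = 2.5000000 − (-0.5658655)·(0.5000000)/(-1.2863880) = 2.2800564;  |Δ| = 0.2199436
F(2.2800564) = 0.0598187
t₃ = 2.2800564 − 0.0598187·(-0.2199436)/(0.6256842) = 2.3010842;  |Δ| = 0.0210278
F(2.3010842) = 0.0037212
t₄ = 2.3010842 − 0.0037212·(0.0210278)/(-0.0560975) = 2.3024791;  |Δ| = 0.0013949
|t₄ − t₃| = 0.0013949 < 10^{-2}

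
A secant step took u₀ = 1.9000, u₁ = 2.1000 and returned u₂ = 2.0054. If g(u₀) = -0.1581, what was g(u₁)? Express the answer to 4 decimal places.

The secant line through (1.9000, -0.1581) and (2.1000, g(u₁)) crosses zero at u₂ = 2.0054.
So (1.9000, -0.1581), (2.1000, g(u₁)), (2.0054, 0) are collinear:
g(u₁) = -0.1581 · (2.1000 − 2.0054) / (1.9000 − 2.0054) = -0.1581 · (0.094600)/(-0.105400) = 0.141900

0.1419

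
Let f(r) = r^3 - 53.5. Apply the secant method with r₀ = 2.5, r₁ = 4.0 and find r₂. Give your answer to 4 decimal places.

3.6744

f(2.5) = -37.875000, f(4.0) = 10.500000
r₂ = 4.000000 − 10.500000·(4.000000 − 2.500000) / (10.500000 − (-37.875000)) = 4.000000 − (15.750000)/(48.375000) = 3.674419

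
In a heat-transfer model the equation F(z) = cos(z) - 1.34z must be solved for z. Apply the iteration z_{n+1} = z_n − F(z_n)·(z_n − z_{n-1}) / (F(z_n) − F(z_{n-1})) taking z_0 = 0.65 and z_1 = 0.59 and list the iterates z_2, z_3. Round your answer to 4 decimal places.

0.6110, 0.6112

F(0.65) = -0.074916, F(0.59) = 0.040341
z_2 = 0.590000 − 0.040341·(0.590000 − 0.650000) / (0.040341 − (-0.074916)) = 0.590000 − (-0.002420)/(0.115257) = 0.611000
F(0.611000) = 0.000334
z_3 = 0.611000 − 0.000334·(0.611000 − 0.590000) / (0.000334 − 0.040341) = 0.611000 − (0.000007)/(-0.040007) = 0.611176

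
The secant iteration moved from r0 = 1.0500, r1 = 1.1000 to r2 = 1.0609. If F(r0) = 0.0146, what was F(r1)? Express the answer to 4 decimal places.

The secant line through (1.0500, 0.0146) and (1.1000, F(r1)) crosses zero at r2 = 1.0609.
So (1.0500, 0.0146), (1.1000, F(r1)), (1.0609, 0) are collinear:
F(r1) = 0.0146 · (1.1000 − 1.0609) / (1.0500 − 1.0609) = 0.0146 · (0.039100)/(-0.010900) = -0.052372

-0.0524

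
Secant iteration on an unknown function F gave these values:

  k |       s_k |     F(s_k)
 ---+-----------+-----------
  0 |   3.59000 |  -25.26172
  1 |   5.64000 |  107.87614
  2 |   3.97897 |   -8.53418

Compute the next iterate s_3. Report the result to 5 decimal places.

s_3 = 3.97897 − (-8.53418)·(3.97897 − 5.64000) / (-8.53418 − 107.87614)
   = 3.97897 − (14.1755290)/(-116.4103200) = 4.1007421

4.10074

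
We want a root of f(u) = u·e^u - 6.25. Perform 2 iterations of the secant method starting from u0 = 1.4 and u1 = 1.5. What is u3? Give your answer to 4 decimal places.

f(1.4) = -0.572720, f(1.5) = 0.472534
u2 = 1.500000 − 0.472534·(1.500000 − 1.400000) / (0.472534 − (-0.572720)) = 1.500000 − (0.047253)/(1.045254) = 1.454792
f(1.454792) = -0.018259
u3 = 1.454792 − (-0.018259)·(1.454792 − 1.500000) / (-0.018259 − 0.472534) = 1.454792 − (0.000825)/(-0.490793) = 1.456474

1.4565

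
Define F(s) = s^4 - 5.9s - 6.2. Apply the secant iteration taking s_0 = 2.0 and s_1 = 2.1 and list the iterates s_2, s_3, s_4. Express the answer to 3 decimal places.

2.070, 2.072, 2.072

F(2.0) = -2.00000, F(2.1) = 0.85810
s_2 = 2.10000 − 0.85810·(2.10000 − 2.00000) / (0.85810 − (-2.00000)) = 2.10000 − (0.08581)/(2.85810) = 2.06998
F(2.06998) = -0.05333
s_3 = 2.06998 − (-0.05333)·(2.06998 − 2.10000) / (-0.05333 − 0.85810) = 2.06998 − (0.00160)/(-0.91143) = 2.07173
F(2.07173) = -0.00129
s_4 = 2.07173 − (-0.00129)·(2.07173 − 2.06998) / (-0.00129 − (-0.05333)) = 2.07173 − (0.00000)/(0.05204) = 2.07178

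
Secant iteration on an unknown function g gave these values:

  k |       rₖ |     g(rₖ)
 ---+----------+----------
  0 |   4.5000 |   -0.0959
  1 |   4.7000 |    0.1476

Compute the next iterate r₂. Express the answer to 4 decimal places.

r₂ = 4.7000 − 0.1476·(4.7000 − 4.5000) / (0.1476 − (-0.0959))
   = 4.7000 − (0.029520)/(0.243500) = 4.578768

4.5788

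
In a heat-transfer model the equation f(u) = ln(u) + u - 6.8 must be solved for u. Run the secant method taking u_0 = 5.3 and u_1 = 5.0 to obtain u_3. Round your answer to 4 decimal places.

f(5.3) = 0.167707, f(5.0) = -0.190562
u_2 = 5.000000 − (-0.190562)·(5.000000 − 5.300000) / (-0.190562 − 0.167707) = 5.000000 − (0.057169)/(-0.358269) = 5.159569
f(5.159569) = 0.000422
u_3 = 5.159569 − 0.000422·(5.159569 − 5.000000) / (0.000422 − (-0.190562)) = 5.159569 − (0.000067)/(0.190984) = 5.159216

5.1592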